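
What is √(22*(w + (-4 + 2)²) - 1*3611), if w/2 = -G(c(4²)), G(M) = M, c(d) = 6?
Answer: I*√3787 ≈ 61.539*I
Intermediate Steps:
w = -12 (w = 2*(-1*6) = 2*(-6) = -12)
√(22*(w + (-4 + 2)²) - 1*3611) = √(22*(-12 + (-4 + 2)²) - 1*3611) = √(22*(-12 + (-2)²) - 3611) = √(22*(-12 + 4) - 3611) = √(22*(-8) - 3611) = √(-176 - 3611) = √(-3787) = I*√3787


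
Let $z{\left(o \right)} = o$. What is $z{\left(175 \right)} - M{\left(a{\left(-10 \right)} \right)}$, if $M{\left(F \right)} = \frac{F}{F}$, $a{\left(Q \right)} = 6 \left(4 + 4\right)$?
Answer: $174$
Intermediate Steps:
$a{\left(Q \right)} = 48$ ($a{\left(Q \right)} = 6 \cdot 8 = 48$)
$M{\left(F \right)} = 1$
$z{\left(175 \right)} - M{\left(a{\left(-10 \right)} \right)} = 175 - 1 = 174$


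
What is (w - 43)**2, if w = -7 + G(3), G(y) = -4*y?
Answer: 3844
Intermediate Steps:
w = -19 (w = -7 - 4*3 = -7 - 12 = -19)
(w - 43)**2 = (-19 - 43)**2 = (-62)**2 = 3844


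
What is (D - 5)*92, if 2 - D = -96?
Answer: 8556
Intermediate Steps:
D = 98 (D = 2 - 1*(-96) = 2 + 96 = 98)
(D - 5)*92 = (98 - 5)*92 = 93*92 = 8556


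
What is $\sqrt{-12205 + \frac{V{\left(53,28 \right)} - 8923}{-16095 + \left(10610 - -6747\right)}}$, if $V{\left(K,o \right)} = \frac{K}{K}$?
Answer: $\frac{2 i \sqrt{1215592474}}{631} \approx 110.51 i$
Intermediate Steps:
$V{\left(K,o \right)} = 1$
$\sqrt{-12205 + \frac{V{\left(53,28 \right)} - 8923}{-16095 + \left(10610 - -6747\right)}} = \sqrt{-12205 + \frac{1 - 8923}{-16095 + \left(10610 - -6747\right)}} = \sqrt{-12205 - \frac{8922}{-16095 + \left(10610 + 6747\right)}} = \sqrt{-12205 - \frac{8922}{-16095 + 17357}} = \sqrt{-12205 - \frac{8922}{1262}} = \sqrt{-12205 - \frac{4461}{631}} = \sqrt{- \frac{7705816}{631}} = \frac{2 i \sqrt{1215592474}}{631}$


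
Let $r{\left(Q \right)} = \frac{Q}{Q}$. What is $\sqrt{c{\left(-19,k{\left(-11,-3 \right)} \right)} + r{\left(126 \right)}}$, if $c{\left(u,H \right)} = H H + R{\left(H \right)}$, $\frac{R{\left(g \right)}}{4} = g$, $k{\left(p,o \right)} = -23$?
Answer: $\sqrt{438} \approx 20.928$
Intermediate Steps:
$R{\left(g \right)} = 4 g$
$r{\left(Q \right)} = 1$
$c{\left(u,H \right)} = H^{2} + 4 H$ ($c{\left(u,H \right)} = H H + 4 H = H^{2} + 4 H$)
$\sqrt{c{\left(-19,k{\left(-11,-3 \right)} \right)} + r{\left(126 \right)}} = \sqrt{- 23 \left(4 - 23\right) + 1} = \sqrt{\left(-23\right) \left(-19\right) + 1} = \sqrt{437 + 1} = \sqrt{438}$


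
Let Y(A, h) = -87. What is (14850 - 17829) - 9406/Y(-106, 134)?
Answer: -249767/87 ≈ -2870.9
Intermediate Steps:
(14850 - 17829) - 9406/Y(-106, 134) = (14850 - 17829) - 9406/(-87) = -2979 - 9406*(-1/87) = -2979 + 9406/87 = -249767/87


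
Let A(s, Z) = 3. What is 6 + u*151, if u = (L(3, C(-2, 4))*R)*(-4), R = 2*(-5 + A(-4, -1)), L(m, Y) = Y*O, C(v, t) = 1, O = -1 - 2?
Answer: -7242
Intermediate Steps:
O = -3
L(m, Y) = -3*Y (L(m, Y) = Y*(-3) = -3*Y)
R = -4 (R = 2*(-5 + 3) = 2*(-2) = -4)
u = -48 (u = (-3*1*(-4))*(-4) = -3*(-4)*(-4) = 12*(-4) = -48)
6 + u*151 = 6 - 48*151 = 6 - 7248 = -7242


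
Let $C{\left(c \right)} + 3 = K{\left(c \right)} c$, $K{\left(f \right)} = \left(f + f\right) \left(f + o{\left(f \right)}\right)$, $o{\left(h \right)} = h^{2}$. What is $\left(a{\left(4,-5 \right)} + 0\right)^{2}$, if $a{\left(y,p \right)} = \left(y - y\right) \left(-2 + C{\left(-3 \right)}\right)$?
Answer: $0$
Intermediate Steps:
$K{\left(f \right)} = 2 f \left(f + f^{2}\right)$ ($K{\left(f \right)} = \left(f + f\right) \left(f + f^{2}\right) = 2 f \left(f + f^{2}\right)$)
$C{\left(c \right)} = -3 + 2 c^{3} \left(1 + c\right)$ ($C{\left(c \right)} = -3 + 2 c^{2} \left(1 + c\right) c = -3 + 2 c^{3} \left(1 + c\right)$)
$a{\left(y,p \right)} = 0$ ($a{\left(y,p \right)} = \left(y - y\right) \left(-2 - \left(3 - 2 \left(-3\right)^{3} \left(1 - 3\right)\right)\right) = 0 \left(-2 - \left(3 + 54 \left(-2\right)\right)\right) = 0 \left(-2 + \left(-3 + 108\right)\right) = 0 \left(-2 + 105\right) = 0 \cdot 103 = 0$)
$\left(a{\left(4,-5 \right)} + 0\right)^{2} = \left(0 + 0\right)^{2} = 0^{2} = 0$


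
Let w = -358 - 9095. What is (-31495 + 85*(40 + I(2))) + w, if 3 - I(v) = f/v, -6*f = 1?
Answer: -447431/12 ≈ -37286.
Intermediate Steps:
f = -⅙ (f = -⅙*1 = -⅙ ≈ -0.16667)
w = -9453
I(v) = 3 + 1/(6*v) (I(v) = 3 - (-1)/(6*v) = 3 + 1/(6*v))
(-31495 + 85*(40 + I(2))) + w = (-31495 + 85*(40 + (3 + (⅙)/2))) - 9453 = (-31495 + 85*(40 + (3 + (⅙)*(½)))) - 9453 = (-31495 + 85*(40 + (3 + 1/12))) - 9453 = (-31495 + 85*(40 + 37/12)) - 9453 = (-31495 + 85*(517/12)) - 9453 = (-31495 + 43945/12) - 9453 = -333995/12 - 9453 = -447431/12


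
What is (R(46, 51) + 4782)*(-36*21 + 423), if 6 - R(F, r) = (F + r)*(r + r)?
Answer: 1700298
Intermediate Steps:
R(F, r) = 6 - 2*r*(F + r) (R(F, r) = 6 - (F + r)*(r + r) = 6 - (F + r)*2*r = 6 - 2*r*(F + r))
(R(46, 51) + 4782)*(-36*21 + 423) = ((6 - 2*51² - 2*46*51) + 4782)*(-36*21 + 423) = ((6 - 2*2601 - 4692) + 4782)*(-756 + 423) = ((6 - 5202 - 4692) + 4782)*(-333) = (-9888 + 4782)*(-333) = -5106*(-333) = 1700298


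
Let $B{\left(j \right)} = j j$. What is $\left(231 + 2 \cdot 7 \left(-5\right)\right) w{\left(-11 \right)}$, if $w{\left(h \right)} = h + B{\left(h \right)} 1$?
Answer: $17710$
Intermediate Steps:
$B{\left(j \right)} = j^{2}$
$w{\left(h \right)} = h + h^{2}$ ($w{\left(h \right)} = h + h^{2} \cdot 1 = h + h^{2}$)
$\left(231 + 2 \cdot 7 \left(-5\right)\right) w{\left(-11 \right)} = \left(231 + 2 \cdot 7 \left(-5\right)\right) \left(- 11 \left(1 - 11\right)\right) = \left(231 + 14 \left(-5\right)\right) \left(\left(-11\right) \left(-10\right)\right) = \left(231 - 70\right) 110 = 161 \cdot 110 = 17710$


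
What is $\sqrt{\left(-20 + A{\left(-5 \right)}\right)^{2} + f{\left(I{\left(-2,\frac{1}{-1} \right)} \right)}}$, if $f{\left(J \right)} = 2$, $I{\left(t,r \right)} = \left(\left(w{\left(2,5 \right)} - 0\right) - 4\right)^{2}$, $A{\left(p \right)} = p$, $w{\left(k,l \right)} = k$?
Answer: $\sqrt{627} \approx 25.04$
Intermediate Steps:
$I{\left(t,r \right)} = 4$ ($I{\left(t,r \right)} = \left(\left(2 - 0\right) - 4\right)^{2} = \left(\left(2 + 0\right) - 4\right)^{2} = \left(2 - 4\right)^{2} = \left(-2\right)^{2} = 4$)
$\sqrt{\left(-20 + A{\left(-5 \right)}\right)^{2} + f{\left(I{\left(-2,\frac{1}{-1} \right)} \right)}} = \sqrt{\left(-20 - 5\right)^{2} + 2} = \sqrt{\left(-25\right)^{2} + 2} = \sqrt{625 + 2} = \sqrt{627}$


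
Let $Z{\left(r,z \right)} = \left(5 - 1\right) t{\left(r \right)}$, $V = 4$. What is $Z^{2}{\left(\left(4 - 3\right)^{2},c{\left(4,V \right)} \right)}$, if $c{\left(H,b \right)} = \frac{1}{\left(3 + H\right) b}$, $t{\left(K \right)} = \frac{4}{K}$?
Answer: $256$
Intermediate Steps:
$c{\left(H,b \right)} = \frac{1}{b \left(3 + H\right)}$
$Z{\left(r,z \right)} = \frac{16}{r}$ ($Z{\left(r,z \right)} = \left(5 - 1\right) \frac{4}{r} = 4 \frac{4}{r} = \frac{16}{r}$)
$Z^{2}{\left(\left(4 - 3\right)^{2},c{\left(4,V \right)} \right)} = \left(\frac{16}{\left(4 - 3\right)^{2}}\right)^{2} = \left(\frac{16}{1^{2}}\right)^{2} = \left(\frac{16}{1}\right)^{2} = \left(16 \cdot 1\right)^{2} = 16^{2} = 256$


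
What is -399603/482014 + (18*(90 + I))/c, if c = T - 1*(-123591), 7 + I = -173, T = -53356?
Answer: -5769395877/6770850658 ≈ -0.85209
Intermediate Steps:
I = -180 (I = -7 - 173 = -180)
c = 70235 (c = -53356 - 1*(-123591) = -53356 + 123591 = 70235)
-399603/482014 + (18*(90 + I))/c = -399603/482014 + (18*(90 - 180))/70235 = -399603*1/482014 + (18*(-90))*(1/70235) = -399603/482014 - 1620*1/70235 = -399603/482014 - 324/14047 = -5769395877/6770850658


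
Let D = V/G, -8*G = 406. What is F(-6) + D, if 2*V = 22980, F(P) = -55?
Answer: -57125/203 ≈ -281.40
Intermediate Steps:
G = -203/4 (G = -1/8*406 = -203/4 ≈ -50.750)
V = 11490 (V = (1/2)*22980 = 11490)
D = -45960/203 (D = 11490/(-203/4) = 11490*(-4/203) = -45960/203 ≈ -226.40)
F(-6) + D = -55 - 45960/203 = -57125/203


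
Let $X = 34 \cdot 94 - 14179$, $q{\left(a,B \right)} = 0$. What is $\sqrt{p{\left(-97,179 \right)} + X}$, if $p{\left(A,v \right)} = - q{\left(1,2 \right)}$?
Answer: $i \sqrt{10983} \approx 104.8 i$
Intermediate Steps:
$X = -10983$ ($X = 3196 - 14179 = -10983$)
$p{\left(A,v \right)} = 0$ ($p{\left(A,v \right)} = \left(-1\right) 0 = 0$)
$\sqrt{p{\left(-97,179 \right)} + X} = \sqrt{0 - 10983} = \sqrt{-10983} = i \sqrt{10983}$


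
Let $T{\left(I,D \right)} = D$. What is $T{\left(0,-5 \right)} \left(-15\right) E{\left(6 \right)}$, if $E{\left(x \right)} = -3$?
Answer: $-225$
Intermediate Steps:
$T{\left(0,-5 \right)} \left(-15\right) E{\left(6 \right)} = \left(-5\right) \left(-15\right) \left(-3\right) = 75 \left(-3\right) = -225$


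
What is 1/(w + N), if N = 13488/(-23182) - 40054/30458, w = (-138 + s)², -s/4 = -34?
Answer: 176519339/371240023 ≈ 0.47549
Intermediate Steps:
s = 136 (s = -4*(-34) = 136)
w = 4 (w = (-138 + 136)² = (-2)² = 4)
N = -334837333/176519339 (N = 13488*(-1/23182) - 40054*1/30458 = -6744/11591 - 20027/15229 = -334837333/176519339 ≈ -1.8969)
1/(w + N) = 1/(4 - 334837333/176519339) = 1/(371240023/176519339) = 176519339/371240023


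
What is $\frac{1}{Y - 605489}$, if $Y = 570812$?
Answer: $- \frac{1}{34677} \approx -2.8838 \cdot 10^{-5}$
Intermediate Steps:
$\frac{1}{Y - 605489} = \frac{1}{570812 - 605489} = \frac{1}{-34677} = - \frac{1}{34677}$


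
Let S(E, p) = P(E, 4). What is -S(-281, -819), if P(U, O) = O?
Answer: -4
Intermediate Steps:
S(E, p) = 4
-S(-281, -819) = -1*4 = -4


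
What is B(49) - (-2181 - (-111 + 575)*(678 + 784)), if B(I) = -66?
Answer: 680483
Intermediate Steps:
B(49) - (-2181 - (-111 + 575)*(678 + 784)) = -66 - (-2181 - (-111 + 575)*(678 + 784)) = -66 - (-2181 - 464*1462) = -66 - (-2181 - 1*678368) = -66 - (-2181 - 678368) = -66 - 1*(-680549) = -66 + 680549 = 680483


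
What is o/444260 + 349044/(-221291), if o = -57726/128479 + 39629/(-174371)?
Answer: -3473955207349089691327/2202456651723430678940 ≈ -1.5773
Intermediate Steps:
o = -15157234637/22403011709 (o = -57726*1/128479 + 39629*(-1/174371) = -57726/128479 - 39629/174371 = -15157234637/22403011709 ≈ -0.67657)
o/444260 + 349044/(-221291) = -15157234637/22403011709/444260 + 349044/(-221291) = -15157234637/22403011709*1/444260 + 349044*(-1/221291) = -15157234637/9952761981840340 - 349044/221291 = -3473955207349089691327/2202456651723430678940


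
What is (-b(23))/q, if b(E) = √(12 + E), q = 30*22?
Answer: -√35/660 ≈ -0.0089638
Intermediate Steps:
q = 660
(-b(23))/q = -√(12 + 23)/660 = -√35*(1/660) = -√35/660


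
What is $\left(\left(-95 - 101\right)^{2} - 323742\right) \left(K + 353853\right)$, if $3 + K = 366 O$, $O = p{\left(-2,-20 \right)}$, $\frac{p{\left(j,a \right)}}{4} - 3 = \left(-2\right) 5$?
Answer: $-98038584252$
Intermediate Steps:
$p{\left(j,a \right)} = -28$ ($p{\left(j,a \right)} = 12 + 4 \left(\left(-2\right) 5\right) = 12 + 4 \left(-10\right) = 12 - 40 = -28$)
$O = -28$
$K = -10251$ ($K = -3 + 366 \left(-28\right) = -3 - 10248 = -10251$)
$\left(\left(-95 - 101\right)^{2} - 323742\right) \left(K + 353853\right) = \left(\left(-95 - 101\right)^{2} - 323742\right) \left(-10251 + 353853\right) = \left(\left(-196\right)^{2} - 323742\right) 343602 = \left(38416 - 323742\right) 343602 = \left(-285326\right) 343602 = -98038584252$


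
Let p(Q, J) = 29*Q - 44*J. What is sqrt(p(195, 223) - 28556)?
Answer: I*sqrt(32713) ≈ 180.87*I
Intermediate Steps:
p(Q, J) = -44*J + 29*Q
sqrt(p(195, 223) - 28556) = sqrt((-44*223 + 29*195) - 28556) = sqrt((-9812 + 5655) - 28556) = sqrt(-4157 - 28556) = sqrt(-32713) = I*sqrt(32713)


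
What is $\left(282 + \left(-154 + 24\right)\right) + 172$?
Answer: $324$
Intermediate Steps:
$\left(282 + \left(-154 + 24\right)\right) + 172 = \left(282 - 130\right) + 172 = 152 + 172 = 324$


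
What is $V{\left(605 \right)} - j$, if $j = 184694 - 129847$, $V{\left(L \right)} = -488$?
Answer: $-55335$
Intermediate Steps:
$j = 54847$ ($j = 184694 - 129847 = 54847$)
$V{\left(605 \right)} - j = -488 - 54847 = -55335$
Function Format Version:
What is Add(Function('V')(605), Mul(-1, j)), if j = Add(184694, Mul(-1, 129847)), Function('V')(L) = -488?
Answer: -55335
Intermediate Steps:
j = 54847 (j = Add(184694, -129847) = 54847)
Add(Function('V')(605), Mul(-1, j)) = Add(-488, Mul(-1, 54847)) = Add(-488, -54847) = -55335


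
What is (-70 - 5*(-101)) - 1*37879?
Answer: -37444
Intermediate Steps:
(-70 - 5*(-101)) - 1*37879 = (-70 + 505) - 37879 = 435 - 37879 = -37444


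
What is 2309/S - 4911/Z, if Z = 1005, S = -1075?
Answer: -506658/72025 ≈ -7.0345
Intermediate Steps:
2309/S - 4911/Z = 2309/(-1075) - 4911/1005 = 2309*(-1/1075) - 4911*1/1005 = -2309/1075 - 1637/335 = -506658/72025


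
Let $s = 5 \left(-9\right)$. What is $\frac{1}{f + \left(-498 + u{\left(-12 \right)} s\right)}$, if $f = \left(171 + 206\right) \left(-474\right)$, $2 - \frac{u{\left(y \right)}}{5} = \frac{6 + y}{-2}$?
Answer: $- \frac{1}{178971} \approx -5.5875 \cdot 10^{-6}$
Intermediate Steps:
$u{\left(y \right)} = 25 + \frac{5 y}{2}$ ($u{\left(y \right)} = 10 - 5 \frac{6 + y}{-2} = 10 - 5 \left(6 + y\right) \left(- \frac{1}{2}\right) = 10 - 5 \left(-3 - \frac{y}{2}\right) = 10 + \left(15 + \frac{5 y}{2}\right) = 25 + \frac{5 y}{2}$)
$f = -178698$ ($f = 377 \left(-474\right) = -178698$)
$s = -45$
$\frac{1}{f + \left(-498 + u{\left(-12 \right)} s\right)} = \frac{1}{-178698 - \left(498 - \left(25 + \frac{5}{2} \left(-12\right)\right) \left(-45\right)\right)} = \frac{1}{-178698 - \left(498 - \left(25 - 30\right) \left(-45\right)\right)} = \frac{1}{-178698 - 273} = \frac{1}{-178971} = - \frac{1}{178971}$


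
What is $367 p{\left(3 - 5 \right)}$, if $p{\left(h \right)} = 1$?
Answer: $367$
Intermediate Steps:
$367 p{\left(3 - 5 \right)} = 367 \cdot 1 = 367$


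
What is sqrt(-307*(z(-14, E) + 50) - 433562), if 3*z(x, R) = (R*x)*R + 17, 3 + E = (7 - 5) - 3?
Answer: I*sqrt(427729) ≈ 654.01*I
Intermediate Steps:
E = -4 (E = -3 + ((7 - 5) - 3) = -3 + (2 - 3) = -3 - 1 = -4)
z(x, R) = 17/3 + x*R**2/3 (z(x, R) = ((R*x)*R + 17)/3 = (x*R**2 + 17)/3 = (17 + x*R**2)/3 = 17/3 + x*R**2/3)
sqrt(-307*(z(-14, E) + 50) - 433562) = sqrt(-307*((17/3 + (1/3)*(-14)*(-4)**2) + 50) - 433562) = sqrt(-307*((17/3 + (1/3)*(-14)*16) + 50) - 433562) = sqrt(-307*((17/3 - 224/3) + 50) - 433562) = sqrt(-307*(-69 + 50) - 433562) = sqrt(-307*(-19) - 433562) = sqrt(5833 - 433562) = sqrt(-427729) = I*sqrt(427729)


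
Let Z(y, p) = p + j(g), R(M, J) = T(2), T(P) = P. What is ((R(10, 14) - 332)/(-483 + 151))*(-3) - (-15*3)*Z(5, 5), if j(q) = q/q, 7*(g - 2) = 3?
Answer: 44325/166 ≈ 267.02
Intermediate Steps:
g = 17/7 (g = 2 + (1/7)*3 = 2 + 3/7 = 17/7 ≈ 2.4286)
R(M, J) = 2
j(q) = 1
Z(y, p) = 1 + p (Z(y, p) = p + 1 = 1 + p)
((R(10, 14) - 332)/(-483 + 151))*(-3) - (-15*3)*Z(5, 5) = ((2 - 332)/(-483 + 151))*(-3) - (-15*3)*(1 + 5) = -330/(-332)*(-3) - (-45)*6 = -330*(-1/332)*(-3) - 1*(-270) = (165/166)*(-3) + 270 = -495/166 + 270 = 44325/166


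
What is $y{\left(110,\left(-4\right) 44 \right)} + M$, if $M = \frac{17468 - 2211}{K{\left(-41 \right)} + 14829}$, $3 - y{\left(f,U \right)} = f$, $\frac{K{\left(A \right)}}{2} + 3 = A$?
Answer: $- \frac{1562030}{14741} \approx -105.96$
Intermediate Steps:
$K{\left(A \right)} = -6 + 2 A$
$y{\left(f,U \right)} = 3 - f$
$M = \frac{15257}{14741}$ ($M = \frac{17468 - 2211}{\left(-6 + 2 \left(-41\right)\right) + 14829} = \frac{15257}{\left(-6 - 82\right) + 14829} = \frac{15257}{-88 + 14829} = \frac{15257}{14741} \approx 1.035$)
$y{\left(110,\left(-4\right) 44 \right)} + M = \left(3 - 110\right) + \frac{15257}{14741} = -107 + \frac{15257}{14741} = - \frac{1562030}{14741}$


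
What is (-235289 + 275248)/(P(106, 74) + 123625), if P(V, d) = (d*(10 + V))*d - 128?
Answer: 39959/758713 ≈ 0.052667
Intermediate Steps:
P(V, d) = -128 + d²*(10 + V) (P(V, d) = d²*(10 + V) - 128 = -128 + d²*(10 + V))
(-235289 + 275248)/(P(106, 74) + 123625) = (-235289 + 275248)/((-128 + 10*74² + 106*74²) + 123625) = 39959/((-128 + 10*5476 + 106*5476) + 123625) = 39959/((-128 + 54760 + 580456) + 123625) = 39959/(635088 + 123625) = 39959/758713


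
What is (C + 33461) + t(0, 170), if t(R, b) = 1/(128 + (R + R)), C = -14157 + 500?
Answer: 2534913/128 ≈ 19804.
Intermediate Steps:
C = -13657
t(R, b) = 1/(128 + 2*R)
(C + 33461) + t(0, 170) = (-13657 + 33461) + 1/(2*(64 + 0)) = 19804 + (1/2)/64 = 19804 + (1/2)*(1/64) = 19804 + 1/128 = 2534913/128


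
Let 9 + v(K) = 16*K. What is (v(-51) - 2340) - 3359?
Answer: -6524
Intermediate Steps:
v(K) = -9 + 16*K
(v(-51) - 2340) - 3359 = ((-9 + 16*(-51)) - 2340) - 3359 = ((-9 - 816) - 2340) - 3359 = (-825 - 2340) - 3359 = -3165 - 3359 = -6524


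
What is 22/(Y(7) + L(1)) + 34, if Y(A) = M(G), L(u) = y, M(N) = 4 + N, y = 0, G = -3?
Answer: 56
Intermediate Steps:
L(u) = 0
Y(A) = 1 (Y(A) = 4 - 3 = 1)
22/(Y(7) + L(1)) + 34 = 22/(1 + 0) + 34 = 22/1 + 34 = 22*1 + 34 = 22 + 34 = 56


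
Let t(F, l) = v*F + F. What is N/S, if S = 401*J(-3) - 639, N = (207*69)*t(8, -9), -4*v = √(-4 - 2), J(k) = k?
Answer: -19044/307 + 4761*I*√6/307 ≈ -62.033 + 37.987*I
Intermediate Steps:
v = -I*√6/4 (v = -√(-4 - 2)/4 = -I*√6/4 ≈ -0.61237*I)
t(F, l) = F - I*F*√6/4 (t(F, l) = (-I*√6/4)*F + F = -I*F*√6/4 + F = F - I*F*√6/4)
N = 114264 - 28566*I*√6 (N = (207*69)*((¼)*8*(4 - I*√6)) = 14283*(8 - 2*I*√6) = 114264 - 28566*I*√6 ≈ 1.1426e+5 - 69972.0*I)
S = -1842 (S = 401*(-3) - 639 = -1203 - 639 = -1842)
N/S = (114264 - 28566*I*√6)/(-1842) = (114264 - 28566*I*√6)*(-1/1842) = -19044/307 + 4761*I*√6/307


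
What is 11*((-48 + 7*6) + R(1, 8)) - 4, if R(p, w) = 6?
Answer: -4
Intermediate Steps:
11*((-48 + 7*6) + R(1, 8)) - 4 = 11*((-48 + 7*6) + 6) - 4 = 11*((-48 + 42) + 6) - 4 = 11*(-6 + 6) - 4 = 11*0 - 4 = 0 - 4 = -4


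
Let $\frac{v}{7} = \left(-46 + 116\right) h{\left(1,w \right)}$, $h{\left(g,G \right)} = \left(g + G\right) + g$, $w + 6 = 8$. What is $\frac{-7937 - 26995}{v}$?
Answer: $- \frac{8733}{490} \approx -17.822$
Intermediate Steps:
$w = 2$ ($w = -6 + 8 = 2$)
$h{\left(g,G \right)} = G + 2 g$ ($h{\left(g,G \right)} = \left(G + g\right) + g = G + 2 g$)
$v = 1960$ ($v = 7 \left(-46 + 116\right) \left(2 + 2 \cdot 1\right) = 7 \cdot 70 \left(2 + 2\right) = 7 \cdot 70 \cdot 4 = 7 \cdot 280 = 1960$)
$\frac{-7937 - 26995}{v} = \frac{-7937 - 26995}{1960} = \left(-34932\right) \frac{1}{1960} = - \frac{8733}{490}$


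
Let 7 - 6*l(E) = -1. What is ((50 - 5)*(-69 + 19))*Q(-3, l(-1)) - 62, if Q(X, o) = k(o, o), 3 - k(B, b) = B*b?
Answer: -2812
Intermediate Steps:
l(E) = 4/3 (l(E) = 7/6 - 1/6*(-1) = 7/6 + 1/6 = 4/3)
k(B, b) = 3 - B*b
Q(X, o) = 3 - o**2 (Q(X, o) = 3 - o*o = 3 - o**2)
((50 - 5)*(-69 + 19))*Q(-3, l(-1)) - 62 = ((50 - 5)*(-69 + 19))*(3 - (4/3)**2) - 62 = (45*(-50))*(3 - 1*16/9) - 62 = -2250*(3 - 16/9) - 62 = -2250*11/9 - 62 = -2750 - 62 = -2812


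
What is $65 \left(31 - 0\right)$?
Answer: $2015$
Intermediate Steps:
$65 \left(31 - 0\right) = 65 \left(31 + \left(-4 + 4\right)\right) = 65 \left(31 + 0\right) = 65 \cdot 31 = 2015$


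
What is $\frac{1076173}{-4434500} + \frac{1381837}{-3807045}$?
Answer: $- \frac{292137006151}{482352601500} \approx -0.60565$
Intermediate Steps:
$\frac{1076173}{-4434500} + \frac{1381837}{-3807045} = 1076173 \left(- \frac{1}{4434500}\right) + 1381837 \left(- \frac{1}{3807045}\right) = - \frac{153739}{633500} - \frac{1381837}{3807045} = - \frac{292137006151}{482352601500}$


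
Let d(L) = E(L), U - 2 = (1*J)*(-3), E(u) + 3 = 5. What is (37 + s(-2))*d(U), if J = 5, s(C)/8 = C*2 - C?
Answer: 42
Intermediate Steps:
s(C) = 8*C (s(C) = 8*(C*2 - C) = 8*(2*C - C) = 8*C)
E(u) = 2 (E(u) = -3 + 5 = 2)
U = -13 (U = 2 + (1*5)*(-3) = 2 + 5*(-3) = 2 - 15 = -13)
d(L) = 2
(37 + s(-2))*d(U) = (37 + 8*(-2))*2 = (37 - 16)*2 = 21*2 = 42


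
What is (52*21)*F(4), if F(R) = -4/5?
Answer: -4368/5 ≈ -873.60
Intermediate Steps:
F(R) = -⅘ (F(R) = -4*⅕ = -⅘)
(52*21)*F(4) = (52*21)*(-⅘) = 1092*(-⅘) = -4368/5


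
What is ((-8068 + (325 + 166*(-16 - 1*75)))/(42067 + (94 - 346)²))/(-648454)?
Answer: 22849/68457937234 ≈ 3.3377e-7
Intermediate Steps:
((-8068 + (325 + 166*(-16 - 1*75)))/(42067 + (94 - 346)²))/(-648454) = ((-8068 + (325 + 166*(-16 - 75)))/(42067 + (-252)²))*(-1/648454) = ((-8068 + (325 + 166*(-91)))/(42067 + 63504))*(-1/648454) = ((-8068 + (325 - 15106))/105571)*(-1/648454) = ((-8068 - 14781)*(1/105571))*(-1/648454) = -22849*1/105571*(-1/648454) = -22849/105571*(-1/648454) = 22849/68457937234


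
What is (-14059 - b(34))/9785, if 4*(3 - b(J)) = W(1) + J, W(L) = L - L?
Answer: -28107/19570 ≈ -1.4362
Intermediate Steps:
W(L) = 0
b(J) = 3 - J/4 (b(J) = 3 - (0 + J)/4 = 3 - J/4)
(-14059 - b(34))/9785 = (-14059 - (3 - 1/4*34))/9785 = (-14059 - (3 - 17/2))*(1/9785) = (-14059 - 1*(-11/2))*(1/9785) = (-14059 + 11/2)*(1/9785) = -28107/2*1/9785 = -28107/19570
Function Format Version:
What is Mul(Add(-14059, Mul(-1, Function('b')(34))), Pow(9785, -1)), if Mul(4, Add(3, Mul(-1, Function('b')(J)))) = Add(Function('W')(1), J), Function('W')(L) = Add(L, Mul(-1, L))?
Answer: Rational(-28107, 19570) ≈ -1.4362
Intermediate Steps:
Function('W')(L) = 0
Function('b')(J) = Add(3, Mul(Rational(-1, 4), J)) (Function('b')(J) = Add(3, Mul(Rational(-1, 4), Add(0, J))) = Add(3, Mul(Rational(-1, 4), J)))
Mul(Add(-14059, Mul(-1, Function('b')(34))), Pow(9785, -1)) = Mul(Add(-14059, Mul(-1, Add(3, Mul(Rational(-1, 4), 34)))), Pow(9785, -1)) = Mul(Add(-14059, Mul(-1, Add(3, Rational(-17, 2)))), Rational(1, 9785)) = Mul(Add(-14059, Mul(-1, Rational(-11, 2))), Rational(1, 9785)) = Mul(Add(-14059, Rational(11, 2)), Rational(1, 9785)) = Mul(Rational(-28107, 2), Rational(1, 9785)) = Rational(-28107, 19570)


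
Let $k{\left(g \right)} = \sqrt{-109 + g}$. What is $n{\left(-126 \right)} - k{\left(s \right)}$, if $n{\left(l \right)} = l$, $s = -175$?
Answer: $-126 - 2 i \sqrt{71} \approx -126.0 - 16.852 i$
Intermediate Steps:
$n{\left(-126 \right)} - k{\left(s \right)} = -126 - \sqrt{-109 - 175} = -126 - \sqrt{-284} = -126 - 2 i \sqrt{71}$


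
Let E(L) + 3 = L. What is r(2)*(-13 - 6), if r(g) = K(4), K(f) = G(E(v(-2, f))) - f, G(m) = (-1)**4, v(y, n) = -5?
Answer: 57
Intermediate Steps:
E(L) = -3 + L
G(m) = 1
K(f) = 1 - f
r(g) = -3 (r(g) = 1 - 1*4 = 1 - 4 = -3)
r(2)*(-13 - 6) = -3*(-13 - 6) = -3*(-19) = 57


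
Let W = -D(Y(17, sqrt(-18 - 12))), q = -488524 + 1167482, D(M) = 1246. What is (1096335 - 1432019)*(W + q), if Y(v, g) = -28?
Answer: -227497075008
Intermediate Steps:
q = 678958
W = -1246 (W = -1*1246 = -1246)
(1096335 - 1432019)*(W + q) = (1096335 - 1432019)*(-1246 + 678958) = -335684*677712 = -227497075008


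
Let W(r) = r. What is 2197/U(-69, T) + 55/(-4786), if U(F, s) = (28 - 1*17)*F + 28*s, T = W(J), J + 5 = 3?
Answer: -10559667/3900590 ≈ -2.7072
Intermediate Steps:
J = -2 (J = -5 + 3 = -2)
T = -2
U(F, s) = 11*F + 28*s (U(F, s) = (28 - 17)*F + 28*s = 11*F + 28*s)
2197/U(-69, T) + 55/(-4786) = 2197/(11*(-69) + 28*(-2)) + 55/(-4786) = 2197/(-759 - 56) + 55*(-1/4786) = 2197/(-815) - 55/4786 = 2197*(-1/815) - 55/4786 = -2197/815 - 55/4786 = -10559667/3900590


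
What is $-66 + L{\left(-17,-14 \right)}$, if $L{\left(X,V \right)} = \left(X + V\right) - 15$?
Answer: $-112$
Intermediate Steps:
$L{\left(X,V \right)} = -15 + V + X$ ($L{\left(X,V \right)} = \left(V + X\right) - 15 = -15 + V + X$)
$-66 + L{\left(-17,-14 \right)} = -66 - 46 = -112$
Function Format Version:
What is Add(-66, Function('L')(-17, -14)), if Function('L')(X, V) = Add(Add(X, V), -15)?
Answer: -112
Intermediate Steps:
Function('L')(X, V) = Add(-15, V, X) (Function('L')(X, V) = Add(Add(V, X), -15) = Add(-15, V, X))
Add(-66, Function('L')(-17, -14)) = Add(-66, Add(-15, -14, -17)) = Add(-66, -46) = -112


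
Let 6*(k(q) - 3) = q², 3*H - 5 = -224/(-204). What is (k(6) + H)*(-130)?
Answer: -219440/153 ≈ -1434.2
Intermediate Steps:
H = 311/153 (H = 5/3 + (-224/(-204))/3 = 5/3 + (-224*(-1/204))/3 = 5/3 + (⅓)*(56/51) = 5/3 + 56/153 = 311/153 ≈ 2.0327)
k(q) = 3 + q²/6
(k(6) + H)*(-130) = ((3 + (⅙)*6²) + 311/153)*(-130) = ((3 + (⅙)*36) + 311/153)*(-130) = ((3 + 6) + 311/153)*(-130) = (9 + 311/153)*(-130) = (1688/153)*(-130) = -219440/153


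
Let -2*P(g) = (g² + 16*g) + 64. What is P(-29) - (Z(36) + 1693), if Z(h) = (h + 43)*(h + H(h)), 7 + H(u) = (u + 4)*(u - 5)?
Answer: -204329/2 ≈ -1.0216e+5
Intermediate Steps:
H(u) = -7 + (-5 + u)*(4 + u) (H(u) = -7 + (u + 4)*(u - 5) = -7 + (4 + u)*(-5 + u) = -7 + (-5 + u)*(4 + u))
P(g) = -32 - 8*g - g²/2 (P(g) = -((g² + 16*g) + 64)/2 = -(64 + g² + 16*g)/2 = -32 - 8*g - g²/2)
Z(h) = (-27 + h²)*(43 + h) (Z(h) = (h + 43)*(h + (-27 + h² - h)) = (43 + h)*(-27 + h²) = (-27 + h²)*(43 + h))
P(-29) - (Z(36) + 1693) = (-32 - 8*(-29) - ½*(-29)²) - ((-1161 + 36³ - 27*36 + 43*36²) + 1693) = (-32 + 232 - ½*841) - ((-1161 + 46656 - 972 + 43*1296) + 1693) = (-32 + 232 - 841/2) - ((-1161 + 46656 - 972 + 55728) + 1693) = -441/2 - (100251 + 1693) = -441/2 - 1*101944 = -441/2 - 101944 = -204329/2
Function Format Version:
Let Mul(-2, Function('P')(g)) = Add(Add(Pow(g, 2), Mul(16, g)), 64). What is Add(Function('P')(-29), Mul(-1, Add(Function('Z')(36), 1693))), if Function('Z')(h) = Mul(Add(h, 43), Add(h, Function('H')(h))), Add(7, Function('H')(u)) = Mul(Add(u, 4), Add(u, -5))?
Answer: Rational(-204329, 2) ≈ -1.0216e+5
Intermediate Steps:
Function('H')(u) = Add(-7, Mul(Add(-5, u), Add(4, u))) (Function('H')(u) = Add(-7, Mul(Add(u, 4), Add(u, -5))) = Add(-7, Mul(Add(4, u), Add(-5, u))) = Add(-7, Mul(Add(-5, u), Add(4, u))))
Function('P')(g) = Add(-32, Mul(-8, g), Mul(Rational(-1, 2), Pow(g, 2))) (Function('P')(g) = Mul(Rational(-1, 2), Add(Add(Pow(g, 2), Mul(16, g)), 64)) = Mul(Rational(-1, 2), Add(64, Pow(g, 2), Mul(16, g))) = Add(-32, Mul(-8, g), Mul(Rational(-1, 2), Pow(g, 2))))
Function('Z')(h) = Mul(Add(-27, Pow(h, 2)), Add(43, h)) (Function('Z')(h) = Mul(Add(h, 43), Add(h, Add(-27, Pow(h, 2), Mul(-1, h)))) = Mul(Add(43, h), Add(-27, Pow(h, 2))) = Mul(Add(-27, Pow(h, 2)), Add(43, h)))
Add(Function('P')(-29), Mul(-1, Add(Function('Z')(36), 1693))) = Add(Add(-32, Mul(-8, -29), Mul(Rational(-1, 2), Pow(-29, 2))), Mul(-1, Add(Add(-1161, Pow(36, 3), Mul(-27, 36), Mul(43, Pow(36, 2))), 1693))) = Add(Add(-32, 232, Mul(Rational(-1, 2), 841)), Mul(-1, Add(Add(-1161, 46656, -972, Mul(43, 1296)), 1693))) = Add(Add(-32, 232, Rational(-841, 2)), Mul(-1, Add(Add(-1161, 46656, -972, 55728), 1693))) = Add(Rational(-441, 2), Mul(-1, Add(100251, 1693))) = Add(Rational(-441, 2), Mul(-1, 101944)) = Add(Rational(-441, 2), -101944) = Rational(-204329, 2)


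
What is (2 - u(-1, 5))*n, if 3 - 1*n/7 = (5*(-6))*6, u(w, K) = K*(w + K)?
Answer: -23058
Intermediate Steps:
u(w, K) = K*(K + w)
n = 1281 (n = 21 - 7*5*(-6)*6 = 21 - (-210)*6 = 21 - 7*(-180) = 21 + 1260 = 1281)
(2 - u(-1, 5))*n = (2 - 5*(5 - 1))*1281 = (2 - 5*4)*1281 = (2 - 1*20)*1281 = (2 - 20)*1281 = -18*1281 = -23058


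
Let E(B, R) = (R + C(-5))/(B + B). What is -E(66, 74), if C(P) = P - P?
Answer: -37/66 ≈ -0.56061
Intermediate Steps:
C(P) = 0
E(B, R) = R/(2*B) (E(B, R) = (R + 0)/(B + B) = R/((2*B)) = R*(1/(2*B)) = R/(2*B))
-E(66, 74) = -74/(2*66) = -1*37/66 = -37/66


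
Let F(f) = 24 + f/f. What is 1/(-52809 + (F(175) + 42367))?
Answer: -1/10417 ≈ -9.5997e-5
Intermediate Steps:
F(f) = 25 (F(f) = 24 + 1 = 25)
1/(-52809 + (F(175) + 42367)) = 1/(-52809 + (25 + 42367)) = 1/(-52809 + 42392) = 1/(-10417) = -1/10417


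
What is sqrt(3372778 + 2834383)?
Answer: sqrt(6207161) ≈ 2491.4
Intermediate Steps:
sqrt(3372778 + 2834383) = sqrt(6207161)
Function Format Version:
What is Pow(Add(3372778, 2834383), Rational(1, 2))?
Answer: Pow(6207161, Rational(1, 2)) ≈ 2491.4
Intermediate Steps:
Pow(Add(3372778, 2834383), Rational(1, 2)) = Pow(6207161, Rational(1, 2))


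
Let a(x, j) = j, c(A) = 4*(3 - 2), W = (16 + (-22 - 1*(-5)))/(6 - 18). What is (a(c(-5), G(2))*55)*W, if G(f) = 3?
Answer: 55/4 ≈ 13.750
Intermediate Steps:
W = 1/12 (W = (16 + (-22 + 5))/(-12) = (16 - 17)*(-1/12) = -1*(-1/12) = 1/12 ≈ 0.083333)
c(A) = 4 (c(A) = 4*1 = 4)
(a(c(-5), G(2))*55)*W = (3*55)*(1/12) = 165*(1/12) = 55/4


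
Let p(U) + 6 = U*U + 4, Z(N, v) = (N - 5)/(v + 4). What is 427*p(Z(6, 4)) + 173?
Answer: -43157/64 ≈ -674.33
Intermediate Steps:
Z(N, v) = (-5 + N)/(4 + v)
p(U) = -2 + U**2 (p(U) = -6 + (U*U + 4) = -6 + (U**2 + 4) = -6 + (4 + U**2) = -2 + U**2)
427*p(Z(6, 4)) + 173 = 427*(-2 + ((-5 + 6)/(4 + 4))**2) + 173 = 427*(-2 + (1/8)**2) + 173 = 427*(-2 + 1/64) + 173 = 427*(-127/64) + 173 = -54229/64 + 173 = -43157/64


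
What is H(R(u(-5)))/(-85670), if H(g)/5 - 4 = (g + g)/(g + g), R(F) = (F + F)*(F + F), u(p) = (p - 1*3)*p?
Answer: -5/17134 ≈ -0.00029182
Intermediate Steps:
u(p) = p*(-3 + p) (u(p) = (p - 3)*p = (-3 + p)*p = p*(-3 + p))
R(F) = 4*F² (R(F) = (2*F)*(2*F) = 4*F²)
H(g) = 25 (H(g) = 20 + 5*((g + g)/(g + g)) = 20 + 5*((2*g)/((2*g))) = 20 + 5*((2*g)*(1/(2*g))) = 20 + 5*1 = 20 + 5 = 25)
H(R(u(-5)))/(-85670) = 25/(-85670) = 25*(-1/85670) = -5/17134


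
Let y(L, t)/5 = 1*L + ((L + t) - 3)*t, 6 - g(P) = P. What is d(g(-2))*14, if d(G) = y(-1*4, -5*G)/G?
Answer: 16415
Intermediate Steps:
g(P) = 6 - P
y(L, t) = 5*L + 5*t*(-3 + L + t) (y(L, t) = 5*(1*L + ((L + t) - 3)*t) = 5*(L + (-3 + L + t)*t) = 5*(L + t*(-3 + L + t)) = 5*L + 5*t*(-3 + L + t))
d(G) = (-20 + 125*G² + 175*G)/G (d(G) = (-(-75)*G + 5*(-1*4) + 5*(-5*G)² + 5*(-1*4)*(-5*G))/G = (75*G + 5*(-4) + 5*(25*G²) + 5*(-4)*(-5*G))/G = (75*G - 20 + 125*G² + 100*G)/G = (-20 + 125*G² + 175*G)/G)
d(g(-2))*14 = (175 - 20/(6 - 1*(-2)) + 125*(6 - 1*(-2)))*14 = (175 - 20/(6 + 2) + 125*(6 + 2))*14 = (175 - 20/8 + 125*8)*14 = (175 - 20*⅛ + 1000)*14 = (175 - 5/2 + 1000)*14 = (2345/2)*14 = 16415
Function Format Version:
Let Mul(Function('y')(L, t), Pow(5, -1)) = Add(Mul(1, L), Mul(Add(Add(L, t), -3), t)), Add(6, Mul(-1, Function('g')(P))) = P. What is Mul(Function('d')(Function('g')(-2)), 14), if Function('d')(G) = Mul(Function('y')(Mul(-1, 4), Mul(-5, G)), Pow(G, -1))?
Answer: 16415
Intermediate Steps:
Function('g')(P) = Add(6, Mul(-1, P))
Function('y')(L, t) = Add(Mul(5, L), Mul(5, t, Add(-3, L, t))) (Function('y')(L, t) = Mul(5, Add(Mul(1, L), Mul(Add(Add(L, t), -3), t))) = Mul(5, Add(L, Mul(Add(-3, L, t), t))) = Mul(5, Add(L, Mul(t, Add(-3, L, t)))) = Add(Mul(5, L), Mul(5, t, Add(-3, L, t))))
Function('d')(G) = Mul(Pow(G, -1), Add(-20, Mul(125, Pow(G, 2)), Mul(175, G))) (Function('d')(G) = Mul(Add(Mul(-15, Mul(-5, G)), Mul(5, Mul(-1, 4)), Mul(5, Pow(Mul(-5, G), 2)), Mul(5, Mul(-1, 4), Mul(-5, G))), Pow(G, -1)) = Mul(Add(Mul(75, G), Mul(5, -4), Mul(5, Mul(25, Pow(G, 2))), Mul(5, -4, Mul(-5, G))), Pow(G, -1)) = Mul(Add(Mul(75, G), -20, Mul(125, Pow(G, 2)), Mul(100, G)), Pow(G, -1)) = Mul(Add(-20, Mul(125, Pow(G, 2)), Mul(175, G)), Pow(G, -1)) = Mul(Pow(G, -1), Add(-20, Mul(125, Pow(G, 2)), Mul(175, G))))
Mul(Function('d')(Function('g')(-2)), 14) = Mul(Add(175, Mul(-20, Pow(Add(6, Mul(-1, -2)), -1)), Mul(125, Add(6, Mul(-1, -2)))), 14) = Mul(Add(175, Mul(-20, Pow(Add(6, 2), -1)), Mul(125, Add(6, 2))), 14) = Mul(Add(175, Mul(-20, Pow(8, -1)), Mul(125, 8)), 14) = Mul(Add(175, Mul(-20, Rational(1, 8)), 1000), 14) = Mul(Add(175, Rational(-5, 2), 1000), 14) = Mul(Rational(2345, 2), 14) = 16415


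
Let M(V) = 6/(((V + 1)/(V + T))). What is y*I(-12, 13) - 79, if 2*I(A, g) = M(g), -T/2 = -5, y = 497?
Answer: 4741/2 ≈ 2370.5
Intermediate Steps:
T = 10 (T = -2*(-5) = 10)
M(V) = 6*(10 + V)/(1 + V) (M(V) = 6/(((V + 1)/(V + 10))) = 6/(((1 + V)/(10 + V))) = 6*((10 + V)/(1 + V)) = 6*(10 + V)/(1 + V))
I(A, g) = 3*(10 + g)/(1 + g) (I(A, g) = (6*(10 + g)/(1 + g))/2 = 3*(10 + g)/(1 + g))
y*I(-12, 13) - 79 = 497*(3*(10 + 13)/(1 + 13)) - 79 = 497*(3*23/14) - 79 = 497*(3*(1/14)*23) - 79 = 497*(69/14) - 79 = 4899/2 - 79 = 4741/2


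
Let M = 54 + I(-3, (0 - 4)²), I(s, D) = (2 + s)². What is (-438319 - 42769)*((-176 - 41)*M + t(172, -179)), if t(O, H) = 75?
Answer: 5705703680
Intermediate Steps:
M = 55 (M = 54 + (2 - 3)² = 54 + (-1)² = 54 + 1 = 55)
(-438319 - 42769)*((-176 - 41)*M + t(172, -179)) = (-438319 - 42769)*((-176 - 41)*55 + 75) = -481088*(-217*55 + 75) = -481088*(-11935 + 75) = -481088*(-11860) = 5705703680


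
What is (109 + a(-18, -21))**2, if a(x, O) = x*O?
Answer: 237169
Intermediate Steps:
a(x, O) = O*x
(109 + a(-18, -21))**2 = (109 - 21*(-18))**2 = (109 + 378)**2 = 487**2 = 237169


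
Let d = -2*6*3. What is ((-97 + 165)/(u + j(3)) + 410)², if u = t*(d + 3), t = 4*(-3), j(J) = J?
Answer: 26783940964/159201 ≈ 1.6824e+5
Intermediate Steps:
t = -12
d = -36 (d = -12*3 = -36)
u = 396 (u = -12*(-36 + 3) = -12*(-33) = 396)
((-97 + 165)/(u + j(3)) + 410)² = ((-97 + 165)/(396 + 3) + 410)² = (68/399 + 410)² = (163658/399)² = 26783940964/159201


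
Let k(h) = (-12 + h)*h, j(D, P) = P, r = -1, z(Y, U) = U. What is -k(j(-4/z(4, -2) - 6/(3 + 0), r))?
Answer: -13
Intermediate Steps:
k(h) = h*(-12 + h)
-k(j(-4/z(4, -2) - 6/(3 + 0), r)) = -(-1)*(-12 - 1) = -(-1)*(-13) = -1*13 = -13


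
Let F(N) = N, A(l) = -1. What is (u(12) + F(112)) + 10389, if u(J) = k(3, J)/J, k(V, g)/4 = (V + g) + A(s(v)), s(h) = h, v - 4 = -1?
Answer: 31517/3 ≈ 10506.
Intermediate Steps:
v = 3 (v = 4 - 1 = 3)
k(V, g) = -4 + 4*V + 4*g (k(V, g) = 4*((V + g) - 1) = 4*(-1 + V + g) = -4 + 4*V + 4*g)
u(J) = (8 + 4*J)/J (u(J) = (-4 + 4*3 + 4*J)/J = (-4 + 12 + 4*J)/J = (8 + 4*J)/J)
(u(12) + F(112)) + 10389 = ((4 + 8/12) + 112) + 10389 = ((4 + 8*(1/12)) + 112) + 10389 = ((4 + ⅔) + 112) + 10389 = (14/3 + 112) + 10389 = 350/3 + 10389 = 31517/3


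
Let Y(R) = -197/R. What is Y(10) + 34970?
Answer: 349503/10 ≈ 34950.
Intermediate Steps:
Y(10) + 34970 = -197/10 + 34970 = 349503/10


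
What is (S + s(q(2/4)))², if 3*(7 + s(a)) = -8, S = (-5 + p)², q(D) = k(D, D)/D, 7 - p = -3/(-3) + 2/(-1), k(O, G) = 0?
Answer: 4/9 ≈ 0.44444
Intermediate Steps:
p = 8 (p = 7 - (-3/(-3) + 2/(-1)) = 7 - (-3*(-⅓) + 2*(-1)) = 7 - (1 - 2) = 7 - 1*(-1) = 7 + 1 = 8)
q(D) = 0 (q(D) = 0/D = 0)
S = 9 (S = (-5 + 8)² = 3² = 9)
s(a) = -29/3 (s(a) = -7 + (⅓)*(-8) = -7 - 8/3 = -29/3)
(S + s(q(2/4)))² = (9 - 29/3)² = (-⅔)² = 4/9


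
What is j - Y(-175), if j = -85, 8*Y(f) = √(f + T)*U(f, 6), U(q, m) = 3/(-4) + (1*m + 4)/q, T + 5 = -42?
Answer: -85 + 113*I*√222/1120 ≈ -85.0 + 1.5033*I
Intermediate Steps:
T = -47 (T = -5 - 42 = -47)
U(q, m) = -¾ + (4 + m)/q (U(q, m) = 3*(-¼) + (m + 4)/q = -¾ + (4 + m)/q)
Y(f) = √(-47 + f)*(10 - 3*f/4)/(8*f) (Y(f) = (√(f - 47)*((4 + 6 - 3*f/4)/f))/8 = (√(-47 + f)*((10 - 3*f/4)/f))/8 = (√(-47 + f)*(10 - 3*f/4)/f)/8 = √(-47 + f)*(10 - 3*f/4)/(8*f))
j - Y(-175) = -85 - √(-47 - 175)*(40 - 3*(-175))/(32*(-175)) = -85 - (-1)*√(-222)*(40 + 525)/(32*175) = -85 - (-1)*I*√222*565/(32*175) = -85 - (-113)*I*√222/1120 = -85 + 113*I*√222/1120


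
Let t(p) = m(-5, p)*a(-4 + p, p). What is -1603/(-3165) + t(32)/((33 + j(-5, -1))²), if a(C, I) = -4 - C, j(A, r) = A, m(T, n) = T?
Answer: 110197/155085 ≈ 0.71056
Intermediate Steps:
t(p) = 5*p (t(p) = -5*(-4 - (-4 + p)) = -5*(-4 + (4 - p)) = -(-5)*p = 5*p)
-1603/(-3165) + t(32)/((33 + j(-5, -1))²) = -1603/(-3165) + (5*32)/((33 - 5)²) = -1603*(-1/3165) + 160/(28²) = 1603/3165 + 160/784 = 1603/3165 + 160*(1/784) = 1603/3165 + 10/49 = 110197/155085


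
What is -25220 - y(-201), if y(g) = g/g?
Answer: -25221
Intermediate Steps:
y(g) = 1
-25220 - y(-201) = -25220 - 1*1 = -25220 - 1 = -25221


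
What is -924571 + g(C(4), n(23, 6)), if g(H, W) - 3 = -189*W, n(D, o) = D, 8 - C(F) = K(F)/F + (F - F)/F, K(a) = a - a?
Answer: -928915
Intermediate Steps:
K(a) = 0
C(F) = 8 (C(F) = 8 - (0/F + (F - F)/F) = 8 - (0 + 0/F) = 8 - (0 + 0) = 8 - 1*0 = 8 + 0 = 8)
g(H, W) = 3 - 189*W
-924571 + g(C(4), n(23, 6)) = -924571 + (3 - 189*23) = -924571 + (3 - 4347) = -924571 - 4344 = -928915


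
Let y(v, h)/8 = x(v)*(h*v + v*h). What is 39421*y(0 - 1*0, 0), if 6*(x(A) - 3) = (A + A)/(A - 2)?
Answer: 0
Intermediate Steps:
x(A) = 3 + A/(3*(-2 + A)) (x(A) = 3 + ((A + A)/(A - 2))/6 = 3 + ((2*A)/(-2 + A))/6 = 3 + (2*A/(-2 + A))/6 = 3 + A/(3*(-2 + A)))
y(v, h) = 32*h*v*(-9 + 5*v)/(3*(-2 + v)) (y(v, h) = 8*((2*(-9 + 5*v)/(3*(-2 + v)))*(h*v + v*h)) = 8*((2*(-9 + 5*v)/(3*(-2 + v)))*(h*v + h*v)) = 8*((2*(-9 + 5*v)/(3*(-2 + v)))*(2*h*v)) = 8*(4*h*v*(-9 + 5*v)/(3*(-2 + v))) = 32*h*v*(-9 + 5*v)/(3*(-2 + v)))
39421*y(0 - 1*0, 0) = 39421*((32/3)*0*(0 - 1*0)*(-9 + 5*(0 - 1*0))/(-2 + (0 - 1*0))) = 39421*((32/3)*0*(0 + 0)*(-9 + 5*(0 + 0))/(-2 + (0 + 0))) = 39421*((32/3)*0*0*(-9 + 5*0)/(-2 + 0)) = 39421*((32/3)*0*0*(-9 + 0)/(-2)) = 39421*((32/3)*0*0*(-½)*(-9)) = 39421*0 = 0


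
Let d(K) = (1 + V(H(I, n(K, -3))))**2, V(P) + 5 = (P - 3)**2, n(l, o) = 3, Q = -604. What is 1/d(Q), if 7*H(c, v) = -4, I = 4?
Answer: 2401/184041 ≈ 0.013046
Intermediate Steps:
H(c, v) = -4/7 (H(c, v) = (1/7)*(-4) = -4/7)
V(P) = -5 + (-3 + P)**2 (V(P) = -5 + (P - 3)**2 = -5 + (-3 + P)**2)
d(K) = 184041/2401 (d(K) = (1 + (-5 + (-3 - 4/7)**2))**2 = (1 + (-5 + (-25/7)**2))**2 = (1 + (-5 + 625/49))**2 = (1 + 380/49)**2 = (429/49)**2 = 184041/2401)
1/d(Q) = 1/(184041/2401) = 2401/184041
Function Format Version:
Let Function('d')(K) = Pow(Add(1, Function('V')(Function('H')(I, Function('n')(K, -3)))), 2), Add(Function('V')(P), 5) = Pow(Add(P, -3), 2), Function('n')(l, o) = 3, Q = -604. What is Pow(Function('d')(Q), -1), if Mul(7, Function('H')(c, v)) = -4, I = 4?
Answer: Rational(2401, 184041) ≈ 0.013046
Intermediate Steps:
Function('H')(c, v) = Rational(-4, 7) (Function('H')(c, v) = Mul(Rational(1, 7), -4) = Rational(-4, 7))
Function('V')(P) = Add(-5, Pow(Add(-3, P), 2)) (Function('V')(P) = Add(-5, Pow(Add(P, -3), 2)) = Add(-5, Pow(Add(-3, P), 2)))
Function('d')(K) = Rational(184041, 2401) (Function('d')(K) = Pow(Add(1, Add(-5, Pow(Add(-3, Rational(-4, 7)), 2))), 2) = Pow(Add(1, Add(-5, Pow(Rational(-25, 7), 2))), 2) = Pow(Add(1, Add(-5, Rational(625, 49))), 2) = Pow(Add(1, Rational(380, 49)), 2) = Pow(Rational(429, 49), 2) = Rational(184041, 2401))
Pow(Function('d')(Q), -1) = Pow(Rational(184041, 2401), -1) = Rational(2401, 184041)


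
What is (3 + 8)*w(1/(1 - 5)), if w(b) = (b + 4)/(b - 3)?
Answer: -165/13 ≈ -12.692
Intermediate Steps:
w(b) = (4 + b)/(-3 + b)
(3 + 8)*w(1/(1 - 5)) = (3 + 8)*((4 + 1/(1 - 5))/(-3 + 1/(1 - 5))) = 11*((4 + 1/(-4))/(-3 + 1/(-4))) = 11*((4 - ¼)/(-3 - ¼)) = 11*((15/4)/(-13/4)) = 11*(-4/13*15/4) = 11*(-15/13) = -165/13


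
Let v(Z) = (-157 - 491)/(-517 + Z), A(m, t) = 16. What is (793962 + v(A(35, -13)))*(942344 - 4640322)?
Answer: -490321818238860/167 ≈ -2.9361e+12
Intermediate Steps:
v(Z) = -648/(-517 + Z)
(793962 + v(A(35, -13)))*(942344 - 4640322) = (793962 - 648/(-517 + 16))*(942344 - 4640322) = (793962 - 648/(-501))*(-3697978) = (793962 - 648*(-1/501))*(-3697978) = (793962 + 216/167)*(-3697978) = (132591870/167)*(-3697978) = -490321818238860/167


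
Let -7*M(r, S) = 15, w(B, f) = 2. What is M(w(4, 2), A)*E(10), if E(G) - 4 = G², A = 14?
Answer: -1560/7 ≈ -222.86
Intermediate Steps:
M(r, S) = -15/7 (M(r, S) = -⅐*15 = -15/7)
E(G) = 4 + G²
M(w(4, 2), A)*E(10) = -15*(4 + 10²)/7 = -15*(4 + 100)/7 = -15/7*104 = -1560/7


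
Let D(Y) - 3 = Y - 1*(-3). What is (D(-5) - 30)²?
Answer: 841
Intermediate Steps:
D(Y) = 6 + Y (D(Y) = 3 + (Y - 1*(-3)) = 3 + (Y + 3) = 3 + (3 + Y) = 6 + Y)
(D(-5) - 30)² = ((6 - 5) - 30)² = (1 - 30)² = (-29)² = 841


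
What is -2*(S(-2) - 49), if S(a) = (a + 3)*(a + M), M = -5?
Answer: 112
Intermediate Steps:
S(a) = (-5 + a)*(3 + a) (S(a) = (a + 3)*(a - 5) = (3 + a)*(-5 + a) = (-5 + a)*(3 + a))
-2*(S(-2) - 49) = -2*((-15 + (-2)**2 - 2*(-2)) - 49) = -2*((-15 + 4 + 4) - 49) = -2*(-7 - 49) = -2*(-56) = 112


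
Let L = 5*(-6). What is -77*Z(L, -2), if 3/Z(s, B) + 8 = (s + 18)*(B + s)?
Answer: -231/376 ≈ -0.61436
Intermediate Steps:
L = -30
Z(s, B) = 3/(-8 + (18 + s)*(B + s)) (Z(s, B) = 3/(-8 + (s + 18)*(B + s)) = 3/(-8 + (18 + s)*(B + s)))
-77*Z(L, -2) = -231/(-8 + (-30)² + 18*(-2) + 18*(-30) - 2*(-30)) = -231/(-8 + 900 - 36 - 540 + 60) = -231/376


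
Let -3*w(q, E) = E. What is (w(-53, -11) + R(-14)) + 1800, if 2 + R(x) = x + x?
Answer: 5321/3 ≈ 1773.7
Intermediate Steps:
R(x) = -2 + 2*x (R(x) = -2 + (x + x) = -2 + 2*x)
w(q, E) = -E/3
(w(-53, -11) + R(-14)) + 1800 = (-1/3*(-11) + (-2 + 2*(-14))) + 1800 = (11/3 + (-2 - 28)) + 1800 = (11/3 - 30) + 1800 = -79/3 + 1800 = 5321/3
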